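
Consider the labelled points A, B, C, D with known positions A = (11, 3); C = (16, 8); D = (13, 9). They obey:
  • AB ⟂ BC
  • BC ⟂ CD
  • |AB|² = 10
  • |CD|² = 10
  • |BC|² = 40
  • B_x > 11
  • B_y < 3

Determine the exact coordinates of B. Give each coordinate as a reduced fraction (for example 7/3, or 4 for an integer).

B = (14, 2)

1. B_x = 14  [[BC ⟂ CD ⇒ 3x-1y-40=0] ∩ [|B−(11, 3)|²=10]]
2. B_y = 2  [[BC ⟂ CD ⇒ 3x-1y-40=0] ∩ [|B−(11, 3)|²=10]]
   so B = (14, 2)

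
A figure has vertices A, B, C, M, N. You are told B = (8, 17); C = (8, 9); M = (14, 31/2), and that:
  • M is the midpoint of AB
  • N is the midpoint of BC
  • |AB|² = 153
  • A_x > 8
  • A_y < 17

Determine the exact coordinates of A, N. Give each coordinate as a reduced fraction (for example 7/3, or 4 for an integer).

1. A_x = 20  [A = 2·M−B = 2·(14, 31/2)−(8, 17)]
2. A_y = 14  [A = 2·M−B = 2·(14, 31/2)−(8, 17)]
   so A = (20, 14)
3. N_x = 8  [2·N = B+C = (8, 17)+(8, 9)]
4. N_y = 13  [2·N = B+C = (8, 17)+(8, 9)]
   so N = (8, 13)

A = (20, 14)
N = (8, 13)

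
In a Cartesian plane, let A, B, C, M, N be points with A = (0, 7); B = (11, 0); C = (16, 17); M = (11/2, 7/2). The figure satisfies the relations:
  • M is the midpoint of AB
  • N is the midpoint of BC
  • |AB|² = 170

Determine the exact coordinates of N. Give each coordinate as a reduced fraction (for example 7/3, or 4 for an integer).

N = (27/2, 17/2)

1. N_x = 27/2  [2·N = B+C = (11, 0)+(16, 17)]
2. N_y = 17/2  [2·N = B+C = (11, 0)+(16, 17)]
   so N = (27/2, 17/2)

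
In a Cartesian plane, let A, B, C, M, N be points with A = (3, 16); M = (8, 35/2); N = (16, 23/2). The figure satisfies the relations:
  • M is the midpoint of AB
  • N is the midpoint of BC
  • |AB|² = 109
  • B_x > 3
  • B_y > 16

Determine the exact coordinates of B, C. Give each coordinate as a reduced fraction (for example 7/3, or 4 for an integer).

B = (13, 19)
C = (19, 4)

1. B_x = 13  [B = 2·M−A = 2·(8, 35/2)−(3, 16)]
2. B_y = 19  [B = 2·M−A = 2·(8, 35/2)−(3, 16)]
   so B = (13, 19)
3. C_x = 19  [C = 2·N−B = 2·(16, 23/2)−(13, 19)]
4. C_y = 4  [C = 2·N−B = 2·(16, 23/2)−(13, 19)]
   so C = (19, 4)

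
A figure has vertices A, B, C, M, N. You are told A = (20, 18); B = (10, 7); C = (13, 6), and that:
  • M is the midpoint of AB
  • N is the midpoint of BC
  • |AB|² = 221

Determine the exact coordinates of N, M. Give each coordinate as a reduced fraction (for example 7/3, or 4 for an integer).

N = (23/2, 13/2)
M = (15, 25/2)

1. M_x = 15  [2·M = A+B = (20, 18)+(10, 7)]
2. M_y = 25/2  [2·M = A+B = (20, 18)+(10, 7)]
   so M = (15, 25/2)
3. N_x = 23/2  [2·N = B+C = (10, 7)+(13, 6)]
4. N_y = 13/2  [2·N = B+C = (10, 7)+(13, 6)]
   so N = (23/2, 13/2)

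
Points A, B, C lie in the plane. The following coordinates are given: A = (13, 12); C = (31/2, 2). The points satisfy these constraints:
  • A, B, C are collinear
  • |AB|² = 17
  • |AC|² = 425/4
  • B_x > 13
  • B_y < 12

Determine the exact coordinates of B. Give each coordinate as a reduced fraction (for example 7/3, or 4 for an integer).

1. B_x = 14  [[A, B, C are collinear ⇒ -10x-5/2y+160=0] ∩ [|B−(13, 12)|²=17]]
2. B_y = 8  [[A, B, C are collinear ⇒ -10x-5/2y+160=0] ∩ [|B−(13, 12)|²=17]]
   so B = (14, 8)

B = (14, 8)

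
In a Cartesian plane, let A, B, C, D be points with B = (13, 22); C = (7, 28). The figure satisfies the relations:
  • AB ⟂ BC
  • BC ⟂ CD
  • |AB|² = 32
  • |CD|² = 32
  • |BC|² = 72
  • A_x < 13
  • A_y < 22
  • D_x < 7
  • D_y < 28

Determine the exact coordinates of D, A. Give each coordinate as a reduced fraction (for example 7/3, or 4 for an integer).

1. D_x = 3  [[BC ⟂ CD ⇒ -6x+6y-126=0] ∩ [|D−(7, 28)|²=32]]
2. D_y = 24  [[BC ⟂ CD ⇒ -6x+6y-126=0] ∩ [|D−(7, 28)|²=32]]
   so D = (3, 24)
3. A_x = 9  [[AB ⟂ BC ⇒ 6x-6y+54=0] ∩ [|A−(13, 22)|²=32]]
4. A_y = 18  [[AB ⟂ BC ⇒ 6x-6y+54=0] ∩ [|A−(13, 22)|²=32]]
   so A = (9, 18)

D = (3, 24)
A = (9, 18)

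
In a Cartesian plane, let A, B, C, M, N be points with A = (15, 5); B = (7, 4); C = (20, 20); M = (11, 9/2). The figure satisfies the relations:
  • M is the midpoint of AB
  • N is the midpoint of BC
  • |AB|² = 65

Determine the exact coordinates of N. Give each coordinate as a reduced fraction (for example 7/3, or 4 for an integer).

1. N_x = 27/2  [2·N = B+C = (7, 4)+(20, 20)]
2. N_y = 12  [2·N = B+C = (7, 4)+(20, 20)]
   so N = (27/2, 12)

N = (27/2, 12)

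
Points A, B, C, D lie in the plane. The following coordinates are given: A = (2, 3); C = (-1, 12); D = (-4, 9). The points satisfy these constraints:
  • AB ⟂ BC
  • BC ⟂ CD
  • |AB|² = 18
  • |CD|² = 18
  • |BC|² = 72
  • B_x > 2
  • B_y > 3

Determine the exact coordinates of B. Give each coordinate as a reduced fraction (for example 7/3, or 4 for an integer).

B = (5, 6)

1. B_x = 5  [[BC ⟂ CD ⇒ 3x+3y-33=0] ∩ [|B−(2, 3)|²=18]]
2. B_y = 6  [[BC ⟂ CD ⇒ 3x+3y-33=0] ∩ [|B−(2, 3)|²=18]]
   so B = (5, 6)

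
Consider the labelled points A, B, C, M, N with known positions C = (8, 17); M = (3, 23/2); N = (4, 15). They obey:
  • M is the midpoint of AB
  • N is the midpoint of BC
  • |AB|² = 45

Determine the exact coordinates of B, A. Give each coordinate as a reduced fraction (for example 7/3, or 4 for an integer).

1. B_x = 0  [B = 2·N−C = 2·(4, 15)−(8, 17)]
2. B_y = 13  [B = 2·N−C = 2·(4, 15)−(8, 17)]
   so B = (0, 13)
3. A_x = 6  [A = 2·M−B = 2·(3, 23/2)−(0, 13)]
4. A_y = 10  [A = 2·M−B = 2·(3, 23/2)−(0, 13)]
   so A = (6, 10)

B = (0, 13)
A = (6, 10)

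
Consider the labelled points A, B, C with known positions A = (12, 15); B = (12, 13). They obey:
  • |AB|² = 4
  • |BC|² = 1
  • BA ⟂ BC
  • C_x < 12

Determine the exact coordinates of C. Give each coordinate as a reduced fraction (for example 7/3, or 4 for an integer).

1. C_x = 11  [[BA ⟂ BC ⇒ 2y-26=0] ∩ [|C−(12, 13)|²=1]]
2. C_y = 13  [[BA ⟂ BC ⇒ 2y-26=0] ∩ [|C−(12, 13)|²=1]]
   so C = (11, 13)

C = (11, 13)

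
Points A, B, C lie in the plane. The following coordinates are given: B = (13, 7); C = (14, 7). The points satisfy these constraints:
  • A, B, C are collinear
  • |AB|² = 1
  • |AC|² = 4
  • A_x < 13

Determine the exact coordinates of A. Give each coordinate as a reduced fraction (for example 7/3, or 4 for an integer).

A = (12, 7)

1. A_x = 12  [[A, B, C are collinear ⇒ 1y-7=0] ∩ [|A−(13, 7)|²=1]]
2. A_y = 7  [[A, B, C are collinear ⇒ 1y-7=0] ∩ [|A−(13, 7)|²=1]]
   so A = (12, 7)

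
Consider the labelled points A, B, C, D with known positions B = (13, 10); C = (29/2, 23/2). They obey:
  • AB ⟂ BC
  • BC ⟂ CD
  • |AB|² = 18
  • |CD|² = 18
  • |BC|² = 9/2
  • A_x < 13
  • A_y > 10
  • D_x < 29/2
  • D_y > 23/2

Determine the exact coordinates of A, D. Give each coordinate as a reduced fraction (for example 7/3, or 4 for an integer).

1. A_x = 10  [[AB ⟂ BC ⇒ -3/2x-3/2y+69/2=0] ∩ [|A−(13, 10)|²=18]]
2. A_y = 13  [[AB ⟂ BC ⇒ -3/2x-3/2y+69/2=0] ∩ [|A−(13, 10)|²=18]]
   so A = (10, 13)
3. D_x = 23/2  [[BC ⟂ CD ⇒ 3/2x+3/2y-39=0] ∩ [|D−(29/2, 23/2)|²=18]]
4. D_y = 29/2  [[BC ⟂ CD ⇒ 3/2x+3/2y-39=0] ∩ [|D−(29/2, 23/2)|²=18]]
   so D = (23/2, 29/2)

A = (10, 13)
D = (23/2, 29/2)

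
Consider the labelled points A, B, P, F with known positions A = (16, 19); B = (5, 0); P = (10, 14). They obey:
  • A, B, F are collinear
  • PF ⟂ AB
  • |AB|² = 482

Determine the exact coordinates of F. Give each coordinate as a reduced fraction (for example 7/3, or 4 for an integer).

1. F_x = 5941/482  [[A, B, F are collinear ⇒ 19x-11y-95=0] ∩ [PF ⟂ AB ⇒ -11x-19y+376=0]]
2. F_y = 6099/482  [[A, B, F are collinear ⇒ 19x-11y-95=0] ∩ [PF ⟂ AB ⇒ -11x-19y+376=0]]
   so F = (5941/482, 6099/482)

F = (5941/482, 6099/482)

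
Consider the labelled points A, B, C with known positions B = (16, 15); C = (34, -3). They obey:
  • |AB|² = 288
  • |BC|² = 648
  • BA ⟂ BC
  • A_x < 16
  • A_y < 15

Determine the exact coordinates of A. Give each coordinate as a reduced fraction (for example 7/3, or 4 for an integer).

1. A_x = 4  [[BA ⟂ BC ⇒ 18x-18y-18=0] ∩ [|A−(16, 15)|²=288]]
2. A_y = 3  [[BA ⟂ BC ⇒ 18x-18y-18=0] ∩ [|A−(16, 15)|²=288]]
   so A = (4, 3)

A = (4, 3)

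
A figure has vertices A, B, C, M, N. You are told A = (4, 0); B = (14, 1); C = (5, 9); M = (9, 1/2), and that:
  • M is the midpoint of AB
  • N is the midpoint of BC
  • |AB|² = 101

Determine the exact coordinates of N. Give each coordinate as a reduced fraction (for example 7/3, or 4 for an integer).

1. N_x = 19/2  [2·N = B+C = (14, 1)+(5, 9)]
2. N_y = 5  [2·N = B+C = (14, 1)+(5, 9)]
   so N = (19/2, 5)

N = (19/2, 5)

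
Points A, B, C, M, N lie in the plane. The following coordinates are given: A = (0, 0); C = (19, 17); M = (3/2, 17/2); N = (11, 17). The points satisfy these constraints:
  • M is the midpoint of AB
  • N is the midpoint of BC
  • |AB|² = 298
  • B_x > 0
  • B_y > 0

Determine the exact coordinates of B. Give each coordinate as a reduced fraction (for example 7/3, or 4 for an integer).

B = (3, 17)

1. B_x = 3  [B = 2·M−A = 2·(3/2, 17/2)−(0, 0)]
2. B_y = 17  [B = 2·M−A = 2·(3/2, 17/2)−(0, 0)]
   so B = (3, 17)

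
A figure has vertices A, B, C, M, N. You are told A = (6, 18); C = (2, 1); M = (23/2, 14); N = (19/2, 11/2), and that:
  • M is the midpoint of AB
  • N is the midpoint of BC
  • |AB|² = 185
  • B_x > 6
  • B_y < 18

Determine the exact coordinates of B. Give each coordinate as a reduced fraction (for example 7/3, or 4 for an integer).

1. B_x = 17  [B = 2·M−A = 2·(23/2, 14)−(6, 18)]
2. B_y = 10  [B = 2·M−A = 2·(23/2, 14)−(6, 18)]
   so B = (17, 10)

B = (17, 10)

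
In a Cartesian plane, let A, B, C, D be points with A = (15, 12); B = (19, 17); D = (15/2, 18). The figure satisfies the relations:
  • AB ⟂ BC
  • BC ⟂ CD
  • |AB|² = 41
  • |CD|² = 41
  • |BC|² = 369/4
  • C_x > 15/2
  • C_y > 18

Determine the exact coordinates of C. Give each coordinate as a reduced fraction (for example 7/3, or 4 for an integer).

C = (23/2, 23)

1. C_x = 23/2  [[AB ⟂ BC ⇒ 4x+5y-161=0] ∩ [|C−(15/2, 18)|²=41]]
2. C_y = 23  [[AB ⟂ BC ⇒ 4x+5y-161=0] ∩ [|C−(15/2, 18)|²=41]]
   so C = (23/2, 23)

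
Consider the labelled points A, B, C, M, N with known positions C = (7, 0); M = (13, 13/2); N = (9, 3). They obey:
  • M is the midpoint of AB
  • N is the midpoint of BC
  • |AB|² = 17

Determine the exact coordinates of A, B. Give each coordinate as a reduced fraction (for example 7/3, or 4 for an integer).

A = (15, 7)
B = (11, 6)

1. B_x = 11  [B = 2·N−C = 2·(9, 3)−(7, 0)]
2. B_y = 6  [B = 2·N−C = 2·(9, 3)−(7, 0)]
   so B = (11, 6)
3. A_x = 15  [A = 2·M−B = 2·(13, 13/2)−(11, 6)]
4. A_y = 7  [A = 2·M−B = 2·(13, 13/2)−(11, 6)]
   so A = (15, 7)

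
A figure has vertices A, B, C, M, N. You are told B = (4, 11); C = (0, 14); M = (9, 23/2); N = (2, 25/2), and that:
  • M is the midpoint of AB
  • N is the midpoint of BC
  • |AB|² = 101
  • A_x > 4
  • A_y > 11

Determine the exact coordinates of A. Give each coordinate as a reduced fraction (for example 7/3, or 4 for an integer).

1. A_x = 14  [A = 2·M−B = 2·(9, 23/2)−(4, 11)]
2. A_y = 12  [A = 2·M−B = 2·(9, 23/2)−(4, 11)]
   so A = (14, 12)

A = (14, 12)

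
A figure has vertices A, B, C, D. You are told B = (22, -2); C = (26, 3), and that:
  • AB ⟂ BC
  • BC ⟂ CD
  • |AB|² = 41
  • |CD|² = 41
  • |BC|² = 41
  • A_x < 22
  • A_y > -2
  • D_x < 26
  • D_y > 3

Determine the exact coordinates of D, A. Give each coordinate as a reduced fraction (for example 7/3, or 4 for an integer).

D = (21, 7)
A = (17, 2)

1. D_x = 21  [[BC ⟂ CD ⇒ 4x+5y-119=0] ∩ [|D−(26, 3)|²=41]]
2. D_y = 7  [[BC ⟂ CD ⇒ 4x+5y-119=0] ∩ [|D−(26, 3)|²=41]]
   so D = (21, 7)
3. A_x = 17  [[AB ⟂ BC ⇒ -4x-5y+78=0] ∩ [|A−(22, -2)|²=41]]
4. A_y = 2  [[AB ⟂ BC ⇒ -4x-5y+78=0] ∩ [|A−(22, -2)|²=41]]
   so A = (17, 2)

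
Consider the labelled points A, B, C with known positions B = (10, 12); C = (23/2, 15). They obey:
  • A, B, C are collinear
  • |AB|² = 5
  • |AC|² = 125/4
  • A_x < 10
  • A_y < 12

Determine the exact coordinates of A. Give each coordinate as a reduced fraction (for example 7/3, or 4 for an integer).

1. A_x = 9  [[A, B, C are collinear ⇒ -3x+3/2y+12=0] ∩ [|A−(10, 12)|²=5]]
2. A_y = 10  [[A, B, C are collinear ⇒ -3x+3/2y+12=0] ∩ [|A−(10, 12)|²=5]]
   so A = (9, 10)

A = (9, 10)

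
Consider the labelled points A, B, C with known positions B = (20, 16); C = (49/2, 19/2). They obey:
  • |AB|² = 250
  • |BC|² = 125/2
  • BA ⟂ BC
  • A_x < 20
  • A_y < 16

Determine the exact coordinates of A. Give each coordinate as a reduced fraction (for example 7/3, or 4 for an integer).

A = (7, 7)

1. A_x = 7  [[BA ⟂ BC ⇒ 9/2x-13/2y+14=0] ∩ [|A−(20, 16)|²=250]]
2. A_y = 7  [[BA ⟂ BC ⇒ 9/2x-13/2y+14=0] ∩ [|A−(20, 16)|²=250]]
   so A = (7, 7)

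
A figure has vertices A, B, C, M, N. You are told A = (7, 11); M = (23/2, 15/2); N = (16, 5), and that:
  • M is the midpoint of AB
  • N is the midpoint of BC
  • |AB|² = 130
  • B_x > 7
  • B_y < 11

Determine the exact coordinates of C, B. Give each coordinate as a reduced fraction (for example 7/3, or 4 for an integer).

C = (16, 6)
B = (16, 4)

1. B_x = 16  [B = 2·M−A = 2·(23/2, 15/2)−(7, 11)]
2. B_y = 4  [B = 2·M−A = 2·(23/2, 15/2)−(7, 11)]
   so B = (16, 4)
3. C_x = 16  [C = 2·N−B = 2·(16, 5)−(16, 4)]
4. C_y = 6  [C = 2·N−B = 2·(16, 5)−(16, 4)]
   so C = (16, 6)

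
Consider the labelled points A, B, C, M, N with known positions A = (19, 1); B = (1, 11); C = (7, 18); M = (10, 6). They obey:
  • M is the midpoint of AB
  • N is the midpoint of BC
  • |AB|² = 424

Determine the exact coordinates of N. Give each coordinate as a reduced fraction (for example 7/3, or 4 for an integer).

N = (4, 29/2)

1. N_x = 4  [2·N = B+C = (1, 11)+(7, 18)]
2. N_y = 29/2  [2·N = B+C = (1, 11)+(7, 18)]
   so N = (4, 29/2)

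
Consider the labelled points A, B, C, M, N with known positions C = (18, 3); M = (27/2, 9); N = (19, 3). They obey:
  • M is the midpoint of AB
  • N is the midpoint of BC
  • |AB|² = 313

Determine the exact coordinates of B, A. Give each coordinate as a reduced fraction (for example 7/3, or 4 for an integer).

B = (20, 3)
A = (7, 15)

1. B_x = 20  [B = 2·N−C = 2·(19, 3)−(18, 3)]
2. B_y = 3  [B = 2·N−C = 2·(19, 3)−(18, 3)]
   so B = (20, 3)
3. A_x = 7  [A = 2·M−B = 2·(27/2, 9)−(20, 3)]
4. A_y = 15  [A = 2·M−B = 2·(27/2, 9)−(20, 3)]
   so A = (7, 15)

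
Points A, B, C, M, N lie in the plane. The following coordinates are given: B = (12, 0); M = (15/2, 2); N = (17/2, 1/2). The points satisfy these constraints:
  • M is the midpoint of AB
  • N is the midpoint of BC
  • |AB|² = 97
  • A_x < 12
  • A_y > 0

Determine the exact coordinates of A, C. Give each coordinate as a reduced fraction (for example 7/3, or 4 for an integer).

A = (3, 4)
C = (5, 1)

1. A_x = 3  [A = 2·M−B = 2·(15/2, 2)−(12, 0)]
2. A_y = 4  [A = 2·M−B = 2·(15/2, 2)−(12, 0)]
   so A = (3, 4)
3. C_x = 5  [C = 2·N−B = 2·(17/2, 1/2)−(12, 0)]
4. C_y = 1  [C = 2·N−B = 2·(17/2, 1/2)−(12, 0)]
   so C = (5, 1)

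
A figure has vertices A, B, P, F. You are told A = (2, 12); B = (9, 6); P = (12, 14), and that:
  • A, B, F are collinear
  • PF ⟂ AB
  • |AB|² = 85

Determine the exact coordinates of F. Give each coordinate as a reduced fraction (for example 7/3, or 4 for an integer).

1. F_x = 576/85  [[A, B, F are collinear ⇒ 6x+7y-96=0] ∩ [PF ⟂ AB ⇒ 7x-6y=0]]
2. F_y = 672/85  [[A, B, F are collinear ⇒ 6x+7y-96=0] ∩ [PF ⟂ AB ⇒ 7x-6y=0]]
   so F = (576/85, 672/85)

F = (576/85, 672/85)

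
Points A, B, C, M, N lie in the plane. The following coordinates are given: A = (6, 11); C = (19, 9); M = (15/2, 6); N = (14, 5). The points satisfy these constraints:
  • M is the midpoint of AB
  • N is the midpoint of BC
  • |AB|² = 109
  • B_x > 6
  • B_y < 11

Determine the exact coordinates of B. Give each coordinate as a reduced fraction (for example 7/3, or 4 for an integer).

1. B_x = 9  [B = 2·M−A = 2·(15/2, 6)−(6, 11)]
2. B_y = 1  [B = 2·M−A = 2·(15/2, 6)−(6, 11)]
   so B = (9, 1)

B = (9, 1)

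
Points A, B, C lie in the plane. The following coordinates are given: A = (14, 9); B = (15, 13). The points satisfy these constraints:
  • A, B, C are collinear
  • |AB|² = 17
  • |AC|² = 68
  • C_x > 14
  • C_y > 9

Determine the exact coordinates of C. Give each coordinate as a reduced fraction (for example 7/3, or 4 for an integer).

1. C_x = 16  [[A, B, C are collinear ⇒ -4x+1y+47=0] ∩ [|C−(14, 9)|²=68]]
2. C_y = 17  [[A, B, C are collinear ⇒ -4x+1y+47=0] ∩ [|C−(14, 9)|²=68]]
   so C = (16, 17)

C = (16, 17)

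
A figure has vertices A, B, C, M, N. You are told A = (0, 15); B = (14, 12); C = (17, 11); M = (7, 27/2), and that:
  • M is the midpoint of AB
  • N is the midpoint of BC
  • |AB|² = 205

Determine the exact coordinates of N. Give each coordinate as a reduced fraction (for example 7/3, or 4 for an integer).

1. N_x = 31/2  [2·N = B+C = (14, 12)+(17, 11)]
2. N_y = 23/2  [2·N = B+C = (14, 12)+(17, 11)]
   so N = (31/2, 23/2)

N = (31/2, 23/2)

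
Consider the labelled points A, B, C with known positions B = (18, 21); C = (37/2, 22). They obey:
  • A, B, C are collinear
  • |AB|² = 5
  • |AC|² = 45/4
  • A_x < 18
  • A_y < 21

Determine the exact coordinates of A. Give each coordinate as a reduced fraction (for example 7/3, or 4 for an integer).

A = (17, 19)

1. A_x = 17  [[A, B, C are collinear ⇒ -1x+1/2y+15/2=0] ∩ [|A−(18, 21)|²=5]]
2. A_y = 19  [[A, B, C are collinear ⇒ -1x+1/2y+15/2=0] ∩ [|A−(18, 21)|²=5]]
   so A = (17, 19)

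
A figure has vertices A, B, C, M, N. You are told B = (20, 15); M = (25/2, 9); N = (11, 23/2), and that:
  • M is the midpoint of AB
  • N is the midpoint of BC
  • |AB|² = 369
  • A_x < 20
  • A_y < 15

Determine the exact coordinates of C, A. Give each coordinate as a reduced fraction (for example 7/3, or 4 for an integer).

1. A_x = 5  [A = 2·M−B = 2·(25/2, 9)−(20, 15)]
2. A_y = 3  [A = 2·M−B = 2·(25/2, 9)−(20, 15)]
   so A = (5, 3)
3. C_x = 2  [C = 2·N−B = 2·(11, 23/2)−(20, 15)]
4. C_y = 8  [C = 2·N−B = 2·(11, 23/2)−(20, 15)]
   so C = (2, 8)

C = (2, 8)
A = (5, 3)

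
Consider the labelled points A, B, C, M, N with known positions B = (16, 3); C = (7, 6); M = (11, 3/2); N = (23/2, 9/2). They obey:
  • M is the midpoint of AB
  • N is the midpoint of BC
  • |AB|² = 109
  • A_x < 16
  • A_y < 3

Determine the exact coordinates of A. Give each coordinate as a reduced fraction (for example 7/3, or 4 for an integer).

1. A_x = 6  [A = 2·M−B = 2·(11, 3/2)−(16, 3)]
2. A_y = 0  [A = 2·M−B = 2·(11, 3/2)−(16, 3)]
   so A = (6, 0)

A = (6, 0)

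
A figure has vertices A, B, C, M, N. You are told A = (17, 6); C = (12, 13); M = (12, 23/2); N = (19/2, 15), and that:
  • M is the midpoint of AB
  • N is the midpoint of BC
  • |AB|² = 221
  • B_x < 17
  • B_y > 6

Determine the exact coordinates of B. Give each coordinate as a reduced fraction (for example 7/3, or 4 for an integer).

1. B_x = 7  [B = 2·M−A = 2·(12, 23/2)−(17, 6)]
2. B_y = 17  [B = 2·M−A = 2·(12, 23/2)−(17, 6)]
   so B = (7, 17)

B = (7, 17)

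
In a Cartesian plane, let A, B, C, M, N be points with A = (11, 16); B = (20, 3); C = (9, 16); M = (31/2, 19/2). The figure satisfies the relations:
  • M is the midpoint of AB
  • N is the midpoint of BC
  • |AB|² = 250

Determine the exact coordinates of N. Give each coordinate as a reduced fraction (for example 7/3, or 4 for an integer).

1. N_x = 29/2  [2·N = B+C = (20, 3)+(9, 16)]
2. N_y = 19/2  [2·N = B+C = (20, 3)+(9, 16)]
   so N = (29/2, 19/2)

N = (29/2, 19/2)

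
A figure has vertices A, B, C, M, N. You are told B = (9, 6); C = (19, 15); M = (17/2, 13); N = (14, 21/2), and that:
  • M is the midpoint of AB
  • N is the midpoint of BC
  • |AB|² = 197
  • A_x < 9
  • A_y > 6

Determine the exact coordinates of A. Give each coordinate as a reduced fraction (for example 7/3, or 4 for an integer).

A = (8, 20)

1. A_x = 8  [A = 2·M−B = 2·(17/2, 13)−(9, 6)]
2. A_y = 20  [A = 2·M−B = 2·(17/2, 13)−(9, 6)]
   so A = (8, 20)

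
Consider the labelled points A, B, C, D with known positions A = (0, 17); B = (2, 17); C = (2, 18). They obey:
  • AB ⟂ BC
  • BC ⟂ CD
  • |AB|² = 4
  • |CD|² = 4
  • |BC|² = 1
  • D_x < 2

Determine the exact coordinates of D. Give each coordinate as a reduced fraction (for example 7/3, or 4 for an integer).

D = (0, 18)

1. D_x = 0  [[BC ⟂ CD ⇒ 1y-18=0] ∩ [|D−(2, 18)|²=4]]
2. D_y = 18  [[BC ⟂ CD ⇒ 1y-18=0] ∩ [|D−(2, 18)|²=4]]
   so D = (0, 18)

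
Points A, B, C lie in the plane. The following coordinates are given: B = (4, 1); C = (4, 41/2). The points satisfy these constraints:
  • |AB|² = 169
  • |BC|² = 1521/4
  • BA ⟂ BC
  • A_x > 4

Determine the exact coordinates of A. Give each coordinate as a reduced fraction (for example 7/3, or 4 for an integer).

A = (17, 1)

1. A_x = 17  [[BA ⟂ BC ⇒ 39/2y-39/2=0] ∩ [|A−(4, 1)|²=169]]
2. A_y = 1  [[BA ⟂ BC ⇒ 39/2y-39/2=0] ∩ [|A−(4, 1)|²=169]]
   so A = (17, 1)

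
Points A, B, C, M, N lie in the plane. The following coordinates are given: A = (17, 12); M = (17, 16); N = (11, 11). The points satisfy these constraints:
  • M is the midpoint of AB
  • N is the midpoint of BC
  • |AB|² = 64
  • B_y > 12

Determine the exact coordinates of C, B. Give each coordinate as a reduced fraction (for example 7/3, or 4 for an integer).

C = (5, 2)
B = (17, 20)

1. B_x = 17  [B = 2·M−A = 2·(17, 16)−(17, 12)]
2. B_y = 20  [B = 2·M−A = 2·(17, 16)−(17, 12)]
   so B = (17, 20)
3. C_x = 5  [C = 2·N−B = 2·(11, 11)−(17, 20)]
4. C_y = 2  [C = 2·N−B = 2·(11, 11)−(17, 20)]
   so C = (5, 2)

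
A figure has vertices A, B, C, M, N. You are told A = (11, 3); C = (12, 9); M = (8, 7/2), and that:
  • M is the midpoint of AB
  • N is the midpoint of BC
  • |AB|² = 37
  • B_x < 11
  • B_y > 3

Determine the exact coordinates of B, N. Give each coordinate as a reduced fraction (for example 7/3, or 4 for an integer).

B = (5, 4)
N = (17/2, 13/2)

1. B_x = 5  [B = 2·M−A = 2·(8, 7/2)−(11, 3)]
2. B_y = 4  [B = 2·M−A = 2·(8, 7/2)−(11, 3)]
   so B = (5, 4)
3. N_x = 17/2  [2·N = B+C = (5, 4)+(12, 9)]
4. N_y = 13/2  [2·N = B+C = (5, 4)+(12, 9)]
   so N = (17/2, 13/2)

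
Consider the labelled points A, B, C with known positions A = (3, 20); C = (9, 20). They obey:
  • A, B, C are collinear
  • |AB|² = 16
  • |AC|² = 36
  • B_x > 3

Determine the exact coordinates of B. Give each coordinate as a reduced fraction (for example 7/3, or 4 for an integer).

B = (7, 20)

1. B_x = 7  [[A, B, C are collinear ⇒ -6y+120=0] ∩ [|B−(3, 20)|²=16]]
2. B_y = 20  [[A, B, C are collinear ⇒ -6y+120=0] ∩ [|B−(3, 20)|²=16]]
   so B = (7, 20)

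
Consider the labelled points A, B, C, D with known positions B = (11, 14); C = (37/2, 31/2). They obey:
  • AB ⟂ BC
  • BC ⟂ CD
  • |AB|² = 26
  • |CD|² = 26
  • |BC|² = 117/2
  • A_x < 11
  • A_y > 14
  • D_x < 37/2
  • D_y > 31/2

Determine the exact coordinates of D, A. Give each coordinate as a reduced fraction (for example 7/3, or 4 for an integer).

D = (35/2, 41/2)
A = (10, 19)

1. D_x = 35/2  [[BC ⟂ CD ⇒ 15/2x+3/2y-162=0] ∩ [|D−(37/2, 31/2)|²=26]]
2. D_y = 41/2  [[BC ⟂ CD ⇒ 15/2x+3/2y-162=0] ∩ [|D−(37/2, 31/2)|²=26]]
   so D = (35/2, 41/2)
3. A_x = 10  [[AB ⟂ BC ⇒ -15/2x-3/2y+207/2=0] ∩ [|A−(11, 14)|²=26]]
4. A_y = 19  [[AB ⟂ BC ⇒ -15/2x-3/2y+207/2=0] ∩ [|A−(11, 14)|²=26]]
   so A = (10, 19)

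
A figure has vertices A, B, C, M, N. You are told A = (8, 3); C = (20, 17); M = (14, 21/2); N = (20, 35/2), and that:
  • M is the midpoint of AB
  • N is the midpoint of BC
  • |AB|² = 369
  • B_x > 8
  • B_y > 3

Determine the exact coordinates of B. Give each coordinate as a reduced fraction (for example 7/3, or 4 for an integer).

1. B_x = 20  [B = 2·M−A = 2·(14, 21/2)−(8, 3)]
2. B_y = 18  [B = 2·M−A = 2·(14, 21/2)−(8, 3)]
   so B = (20, 18)

B = (20, 18)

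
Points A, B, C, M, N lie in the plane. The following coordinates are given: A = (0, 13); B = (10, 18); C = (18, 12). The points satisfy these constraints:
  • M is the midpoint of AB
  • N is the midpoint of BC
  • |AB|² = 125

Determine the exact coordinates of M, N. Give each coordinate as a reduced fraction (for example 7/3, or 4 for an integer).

1. M_x = 5  [2·M = A+B = (0, 13)+(10, 18)]
2. M_y = 31/2  [2·M = A+B = (0, 13)+(10, 18)]
   so M = (5, 31/2)
3. N_x = 14  [2·N = B+C = (10, 18)+(18, 12)]
4. N_y = 15  [2·N = B+C = (10, 18)+(18, 12)]
   so N = (14, 15)

M = (5, 31/2)
N = (14, 15)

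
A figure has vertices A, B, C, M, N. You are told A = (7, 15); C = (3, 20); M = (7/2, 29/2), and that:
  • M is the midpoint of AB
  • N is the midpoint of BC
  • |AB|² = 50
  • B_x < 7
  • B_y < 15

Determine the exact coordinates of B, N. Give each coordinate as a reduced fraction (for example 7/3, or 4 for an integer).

B = (0, 14)
N = (3/2, 17)

1. B_x = 0  [B = 2·M−A = 2·(7/2, 29/2)−(7, 15)]
2. B_y = 14  [B = 2·M−A = 2·(7/2, 29/2)−(7, 15)]
   so B = (0, 14)
3. N_x = 3/2  [2·N = B+C = (0, 14)+(3, 20)]
4. N_y = 17  [2·N = B+C = (0, 14)+(3, 20)]
   so N = (3/2, 17)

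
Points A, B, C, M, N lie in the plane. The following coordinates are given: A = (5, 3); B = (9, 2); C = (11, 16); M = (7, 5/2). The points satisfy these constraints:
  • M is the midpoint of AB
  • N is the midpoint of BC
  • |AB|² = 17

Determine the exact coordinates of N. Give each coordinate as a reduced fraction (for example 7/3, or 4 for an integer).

1. N_x = 10  [2·N = B+C = (9, 2)+(11, 16)]
2. N_y = 9  [2·N = B+C = (9, 2)+(11, 16)]
   so N = (10, 9)

N = (10, 9)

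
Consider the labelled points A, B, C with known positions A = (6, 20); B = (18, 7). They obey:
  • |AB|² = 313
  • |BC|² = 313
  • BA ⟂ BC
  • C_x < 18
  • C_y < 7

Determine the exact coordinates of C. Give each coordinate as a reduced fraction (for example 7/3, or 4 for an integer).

C = (5, -5)

1. C_x = 5  [[BA ⟂ BC ⇒ -12x+13y+125=0] ∩ [|C−(18, 7)|²=313]]
2. C_y = -5  [[BA ⟂ BC ⇒ -12x+13y+125=0] ∩ [|C−(18, 7)|²=313]]
   so C = (5, -5)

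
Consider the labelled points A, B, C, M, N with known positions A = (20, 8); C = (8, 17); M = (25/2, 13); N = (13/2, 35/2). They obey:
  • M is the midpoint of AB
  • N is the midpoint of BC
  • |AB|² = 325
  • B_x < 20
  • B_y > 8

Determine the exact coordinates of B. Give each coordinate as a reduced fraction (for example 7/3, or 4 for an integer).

1. B_x = 5  [B = 2·M−A = 2·(25/2, 13)−(20, 8)]
2. B_y = 18  [B = 2·M−A = 2·(25/2, 13)−(20, 8)]
   so B = (5, 18)

B = (5, 18)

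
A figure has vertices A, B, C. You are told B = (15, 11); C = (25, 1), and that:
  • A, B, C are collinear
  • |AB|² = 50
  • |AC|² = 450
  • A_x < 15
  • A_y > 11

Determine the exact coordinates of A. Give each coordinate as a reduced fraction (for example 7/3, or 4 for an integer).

1. A_x = 10  [[A, B, C are collinear ⇒ 10x+10y-260=0] ∩ [|A−(15, 11)|²=50]]
2. A_y = 16  [[A, B, C are collinear ⇒ 10x+10y-260=0] ∩ [|A−(15, 11)|²=50]]
   so A = (10, 16)

A = (10, 16)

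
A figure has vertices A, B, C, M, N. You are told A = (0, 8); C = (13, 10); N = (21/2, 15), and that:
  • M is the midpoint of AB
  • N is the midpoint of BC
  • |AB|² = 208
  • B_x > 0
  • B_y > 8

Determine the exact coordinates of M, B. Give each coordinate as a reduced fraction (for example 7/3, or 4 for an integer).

M = (4, 14)
B = (8, 20)

1. B_x = 8  [B = 2·N−C = 2·(21/2, 15)−(13, 10)]
2. B_y = 20  [B = 2·N−C = 2·(21/2, 15)−(13, 10)]
   so B = (8, 20)
3. M_x = 4  [2·M = A+B = (0, 8)+(8, 20)]
4. M_y = 14  [2·M = A+B = (0, 8)+(8, 20)]
   so M = (4, 14)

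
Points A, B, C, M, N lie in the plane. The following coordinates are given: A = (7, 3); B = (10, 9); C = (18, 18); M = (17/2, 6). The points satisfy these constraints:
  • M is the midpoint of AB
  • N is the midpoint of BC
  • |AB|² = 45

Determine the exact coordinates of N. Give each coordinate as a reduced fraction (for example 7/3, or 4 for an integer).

N = (14, 27/2)

1. N_x = 14  [2·N = B+C = (10, 9)+(18, 18)]
2. N_y = 27/2  [2·N = B+C = (10, 9)+(18, 18)]
   so N = (14, 27/2)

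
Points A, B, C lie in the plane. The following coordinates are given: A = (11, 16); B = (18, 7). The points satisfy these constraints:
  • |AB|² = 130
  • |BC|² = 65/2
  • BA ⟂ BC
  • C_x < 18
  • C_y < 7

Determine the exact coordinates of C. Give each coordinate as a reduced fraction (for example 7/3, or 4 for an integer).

C = (27/2, 7/2)

1. C_x = 27/2  [[BA ⟂ BC ⇒ -7x+9y+63=0] ∩ [|C−(18, 7)|²=65/2]]
2. C_y = 7/2  [[BA ⟂ BC ⇒ -7x+9y+63=0] ∩ [|C−(18, 7)|²=65/2]]
   so C = (27/2, 7/2)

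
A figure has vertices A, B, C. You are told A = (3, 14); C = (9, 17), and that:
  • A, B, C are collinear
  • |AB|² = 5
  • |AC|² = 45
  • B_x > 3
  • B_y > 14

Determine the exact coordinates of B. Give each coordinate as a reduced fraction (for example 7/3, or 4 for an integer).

1. B_x = 5  [[A, B, C are collinear ⇒ 3x-6y+75=0] ∩ [|B−(3, 14)|²=5]]
2. B_y = 15  [[A, B, C are collinear ⇒ 3x-6y+75=0] ∩ [|B−(3, 14)|²=5]]
   so B = (5, 15)

B = (5, 15)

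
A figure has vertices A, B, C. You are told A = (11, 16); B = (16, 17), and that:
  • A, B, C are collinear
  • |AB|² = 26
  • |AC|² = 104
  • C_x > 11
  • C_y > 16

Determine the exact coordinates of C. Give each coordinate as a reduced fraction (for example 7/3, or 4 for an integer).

C = (21, 18)

1. C_x = 21  [[A, B, C are collinear ⇒ -1x+5y-69=0] ∩ [|C−(11, 16)|²=104]]
2. C_y = 18  [[A, B, C are collinear ⇒ -1x+5y-69=0] ∩ [|C−(11, 16)|²=104]]
   so C = (21, 18)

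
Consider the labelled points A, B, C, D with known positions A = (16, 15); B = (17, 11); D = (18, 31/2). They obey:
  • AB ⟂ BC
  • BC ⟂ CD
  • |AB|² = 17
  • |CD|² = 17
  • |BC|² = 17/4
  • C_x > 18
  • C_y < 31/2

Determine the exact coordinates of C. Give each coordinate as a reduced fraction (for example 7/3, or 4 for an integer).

C = (19, 23/2)

1. C_x = 19  [[AB ⟂ BC ⇒ 1x-4y+27=0] ∩ [|C−(18, 31/2)|²=17]]
2. C_y = 23/2  [[AB ⟂ BC ⇒ 1x-4y+27=0] ∩ [|C−(18, 31/2)|²=17]]
   so C = (19, 23/2)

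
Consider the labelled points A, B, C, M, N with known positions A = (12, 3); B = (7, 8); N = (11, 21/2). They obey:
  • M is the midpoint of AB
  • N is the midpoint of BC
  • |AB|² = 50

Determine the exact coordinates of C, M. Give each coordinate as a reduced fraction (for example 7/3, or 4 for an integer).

1. M_x = 19/2  [2·M = A+B = (12, 3)+(7, 8)]
2. M_y = 11/2  [2·M = A+B = (12, 3)+(7, 8)]
   so M = (19/2, 11/2)
3. C_x = 15  [C = 2·N−B = 2·(11, 21/2)−(7, 8)]
4. C_y = 13  [C = 2·N−B = 2·(11, 21/2)−(7, 8)]
   so C = (15, 13)

C = (15, 13)
M = (19/2, 11/2)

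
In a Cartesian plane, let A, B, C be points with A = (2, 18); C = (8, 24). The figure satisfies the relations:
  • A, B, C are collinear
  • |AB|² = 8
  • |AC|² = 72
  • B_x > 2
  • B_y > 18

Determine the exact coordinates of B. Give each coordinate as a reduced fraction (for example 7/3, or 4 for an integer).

B = (4, 20)

1. B_x = 4  [[A, B, C are collinear ⇒ 6x-6y+96=0] ∩ [|B−(2, 18)|²=8]]
2. B_y = 20  [[A, B, C are collinear ⇒ 6x-6y+96=0] ∩ [|B−(2, 18)|²=8]]
   so B = (4, 20)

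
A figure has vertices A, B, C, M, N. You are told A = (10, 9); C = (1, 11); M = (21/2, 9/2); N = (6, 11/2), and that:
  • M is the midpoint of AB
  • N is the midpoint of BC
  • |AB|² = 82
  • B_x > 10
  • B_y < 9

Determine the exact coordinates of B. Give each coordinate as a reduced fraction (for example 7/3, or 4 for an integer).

1. B_x = 11  [B = 2·M−A = 2·(21/2, 9/2)−(10, 9)]
2. B_y = 0  [B = 2·M−A = 2·(21/2, 9/2)−(10, 9)]
   so B = (11, 0)

B = (11, 0)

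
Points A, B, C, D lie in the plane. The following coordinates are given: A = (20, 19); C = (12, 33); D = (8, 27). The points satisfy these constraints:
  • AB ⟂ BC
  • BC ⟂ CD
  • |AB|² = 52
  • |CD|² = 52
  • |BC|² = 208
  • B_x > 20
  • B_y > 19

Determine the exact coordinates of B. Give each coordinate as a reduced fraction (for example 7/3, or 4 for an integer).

B = (24, 25)

1. B_x = 24  [[BC ⟂ CD ⇒ 4x+6y-246=0] ∩ [|B−(20, 19)|²=52]]
2. B_y = 25  [[BC ⟂ CD ⇒ 4x+6y-246=0] ∩ [|B−(20, 19)|²=52]]
   so B = (24, 25)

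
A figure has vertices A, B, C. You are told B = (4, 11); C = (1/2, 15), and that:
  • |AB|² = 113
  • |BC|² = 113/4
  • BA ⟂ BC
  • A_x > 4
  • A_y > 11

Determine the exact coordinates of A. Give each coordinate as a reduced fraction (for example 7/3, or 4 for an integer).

A = (12, 18)

1. A_x = 12  [[BA ⟂ BC ⇒ -7/2x+4y-30=0] ∩ [|A−(4, 11)|²=113]]
2. A_y = 18  [[BA ⟂ BC ⇒ -7/2x+4y-30=0] ∩ [|A−(4, 11)|²=113]]
   so A = (12, 18)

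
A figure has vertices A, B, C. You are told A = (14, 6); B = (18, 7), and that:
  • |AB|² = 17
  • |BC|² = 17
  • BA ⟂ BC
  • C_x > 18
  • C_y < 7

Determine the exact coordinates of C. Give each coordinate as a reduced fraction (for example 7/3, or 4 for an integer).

C = (19, 3)

1. C_x = 19  [[BA ⟂ BC ⇒ -4x-1y+79=0] ∩ [|C−(18, 7)|²=17]]
2. C_y = 3  [[BA ⟂ BC ⇒ -4x-1y+79=0] ∩ [|C−(18, 7)|²=17]]
   so C = (19, 3)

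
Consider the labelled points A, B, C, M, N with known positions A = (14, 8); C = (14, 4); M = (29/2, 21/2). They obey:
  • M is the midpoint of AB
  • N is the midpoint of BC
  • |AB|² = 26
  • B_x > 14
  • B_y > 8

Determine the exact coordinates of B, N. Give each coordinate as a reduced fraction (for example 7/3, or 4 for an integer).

B = (15, 13)
N = (29/2, 17/2)

1. B_x = 15  [B = 2·M−A = 2·(29/2, 21/2)−(14, 8)]
2. B_y = 13  [B = 2·M−A = 2·(29/2, 21/2)−(14, 8)]
   so B = (15, 13)
3. N_x = 29/2  [2·N = B+C = (15, 13)+(14, 4)]
4. N_y = 17/2  [2·N = B+C = (15, 13)+(14, 4)]
   so N = (29/2, 17/2)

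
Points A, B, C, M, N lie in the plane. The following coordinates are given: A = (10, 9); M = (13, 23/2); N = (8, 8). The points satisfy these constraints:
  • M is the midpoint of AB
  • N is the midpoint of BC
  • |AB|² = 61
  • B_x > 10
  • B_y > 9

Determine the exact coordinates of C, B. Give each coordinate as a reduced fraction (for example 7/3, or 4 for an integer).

C = (0, 2)
B = (16, 14)

1. B_x = 16  [B = 2·M−A = 2·(13, 23/2)−(10, 9)]
2. B_y = 14  [B = 2·M−A = 2·(13, 23/2)−(10, 9)]
   so B = (16, 14)
3. C_x = 0  [C = 2·N−B = 2·(8, 8)−(16, 14)]
4. C_y = 2  [C = 2·N−B = 2·(8, 8)−(16, 14)]
   so C = (0, 2)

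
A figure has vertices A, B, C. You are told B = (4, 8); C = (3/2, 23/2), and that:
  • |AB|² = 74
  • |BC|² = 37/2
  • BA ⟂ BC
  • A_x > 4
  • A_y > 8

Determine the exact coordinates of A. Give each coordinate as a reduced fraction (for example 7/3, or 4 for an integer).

1. A_x = 11  [[BA ⟂ BC ⇒ -5/2x+7/2y-18=0] ∩ [|A−(4, 8)|²=74]]
2. A_y = 13  [[BA ⟂ BC ⇒ -5/2x+7/2y-18=0] ∩ [|A−(4, 8)|²=74]]
   so A = (11, 13)

A = (11, 13)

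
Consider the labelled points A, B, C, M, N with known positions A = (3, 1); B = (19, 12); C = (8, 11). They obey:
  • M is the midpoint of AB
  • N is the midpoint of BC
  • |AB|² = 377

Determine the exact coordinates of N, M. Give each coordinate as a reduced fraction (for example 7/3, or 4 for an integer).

1. M_x = 11  [2·M = A+B = (3, 1)+(19, 12)]
2. M_y = 13/2  [2·M = A+B = (3, 1)+(19, 12)]
   so M = (11, 13/2)
3. N_x = 27/2  [2·N = B+C = (19, 12)+(8, 11)]
4. N_y = 23/2  [2·N = B+C = (19, 12)+(8, 11)]
   so N = (27/2, 23/2)

N = (27/2, 23/2)
M = (11, 13/2)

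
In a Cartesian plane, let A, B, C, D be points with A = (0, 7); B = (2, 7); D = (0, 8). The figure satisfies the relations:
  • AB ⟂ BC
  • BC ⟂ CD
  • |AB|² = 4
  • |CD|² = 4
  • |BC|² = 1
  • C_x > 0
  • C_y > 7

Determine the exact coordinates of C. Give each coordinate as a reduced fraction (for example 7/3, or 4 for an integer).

1. C_x = 2  [[AB ⟂ BC ⇒ 2x-4=0] ∩ [|C−(0, 8)|²=4]]
2. C_y = 8  [[AB ⟂ BC ⇒ 2x-4=0] ∩ [|C−(0, 8)|²=4]]
   so C = (2, 8)

C = (2, 8)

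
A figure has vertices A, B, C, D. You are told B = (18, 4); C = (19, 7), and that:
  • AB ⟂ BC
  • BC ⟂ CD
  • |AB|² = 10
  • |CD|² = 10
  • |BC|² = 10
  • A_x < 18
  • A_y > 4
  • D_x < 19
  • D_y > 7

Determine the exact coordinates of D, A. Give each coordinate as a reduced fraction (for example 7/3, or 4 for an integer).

D = (16, 8)
A = (15, 5)

1. D_x = 16  [[BC ⟂ CD ⇒ 1x+3y-40=0] ∩ [|D−(19, 7)|²=10]]
2. D_y = 8  [[BC ⟂ CD ⇒ 1x+3y-40=0] ∩ [|D−(19, 7)|²=10]]
   so D = (16, 8)
3. A_x = 15  [[AB ⟂ BC ⇒ -1x-3y+30=0] ∩ [|A−(18, 4)|²=10]]
4. A_y = 5  [[AB ⟂ BC ⇒ -1x-3y+30=0] ∩ [|A−(18, 4)|²=10]]
   so A = (15, 5)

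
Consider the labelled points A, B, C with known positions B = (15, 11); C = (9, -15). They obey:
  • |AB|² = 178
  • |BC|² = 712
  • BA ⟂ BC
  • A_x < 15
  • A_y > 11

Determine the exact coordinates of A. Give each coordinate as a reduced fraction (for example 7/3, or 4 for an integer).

A = (2, 14)

1. A_x = 2  [[BA ⟂ BC ⇒ -6x-26y+376=0] ∩ [|A−(15, 11)|²=178]]
2. A_y = 14  [[BA ⟂ BC ⇒ -6x-26y+376=0] ∩ [|A−(15, 11)|²=178]]
   so A = (2, 14)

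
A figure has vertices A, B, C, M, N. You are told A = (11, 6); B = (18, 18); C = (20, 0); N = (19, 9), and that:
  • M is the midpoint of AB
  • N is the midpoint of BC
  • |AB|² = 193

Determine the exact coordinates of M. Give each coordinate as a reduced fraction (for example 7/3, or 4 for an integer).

1. M_x = 29/2  [2·M = A+B = (11, 6)+(18, 18)]
2. M_y = 12  [2·M = A+B = (11, 6)+(18, 18)]
   so M = (29/2, 12)

M = (29/2, 12)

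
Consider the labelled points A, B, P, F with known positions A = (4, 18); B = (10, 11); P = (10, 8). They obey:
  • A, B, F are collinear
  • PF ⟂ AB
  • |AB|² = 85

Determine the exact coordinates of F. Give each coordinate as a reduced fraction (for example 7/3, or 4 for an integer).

1. F_x = 976/85  [[A, B, F are collinear ⇒ 7x+6y-136=0] ∩ [PF ⟂ AB ⇒ 6x-7y-4=0]]
2. F_y = 788/85  [[A, B, F are collinear ⇒ 7x+6y-136=0] ∩ [PF ⟂ AB ⇒ 6x-7y-4=0]]
   so F = (976/85, 788/85)

F = (976/85, 788/85)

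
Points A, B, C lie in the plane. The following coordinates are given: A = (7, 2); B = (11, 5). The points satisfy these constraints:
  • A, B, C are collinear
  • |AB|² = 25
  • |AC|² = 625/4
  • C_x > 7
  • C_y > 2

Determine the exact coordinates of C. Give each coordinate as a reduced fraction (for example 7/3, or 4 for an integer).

C = (17, 19/2)

1. C_x = 17  [[A, B, C are collinear ⇒ -3x+4y+13=0] ∩ [|C−(7, 2)|²=625/4]]
2. C_y = 19/2  [[A, B, C are collinear ⇒ -3x+4y+13=0] ∩ [|C−(7, 2)|²=625/4]]
   so C = (17, 19/2)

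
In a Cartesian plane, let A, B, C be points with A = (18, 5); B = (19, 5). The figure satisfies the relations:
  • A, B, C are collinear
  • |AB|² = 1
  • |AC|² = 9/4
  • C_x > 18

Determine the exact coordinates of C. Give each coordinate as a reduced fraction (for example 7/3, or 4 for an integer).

C = (39/2, 5)

1. C_x = 39/2  [[A, B, C are collinear ⇒ 1y-5=0] ∩ [|C−(18, 5)|²=9/4]]
2. C_y = 5  [[A, B, C are collinear ⇒ 1y-5=0] ∩ [|C−(18, 5)|²=9/4]]
   so C = (39/2, 5)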